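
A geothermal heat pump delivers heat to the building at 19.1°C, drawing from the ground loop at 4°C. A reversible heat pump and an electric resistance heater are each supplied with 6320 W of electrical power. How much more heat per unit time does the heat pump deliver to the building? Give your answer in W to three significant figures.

116000 W

In absolute terms T_C = 277.15 K and T_H = 292.25 K, so ΔT = 15.10 K.
COP_Carnot = T_H/ΔT = 292.25/15.10 = 19.35.
The heat pump delivers Q̇_H = COP × Ẇ = 122300 W; the resistance heater delivers Ẇ = 6320 W.
Extra = (COP − 1)·Ẇ = 116000 W.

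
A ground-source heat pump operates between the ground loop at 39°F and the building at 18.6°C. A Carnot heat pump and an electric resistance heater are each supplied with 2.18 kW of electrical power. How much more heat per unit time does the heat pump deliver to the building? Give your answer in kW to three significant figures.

41.1 kW

In absolute terms T_C = 277.04 K and T_H = 291.75 K, so ΔT = 14.71 K.
COP_Carnot = T_H/ΔT = 291.75/14.71 = 19.83.
The heat pump delivers Q̇_H = COP × Ẇ = 43.23 kW; the resistance heater delivers Ẇ = 2.180 kW.
Extra = (COP − 1)·Ẇ = 41.05 kW.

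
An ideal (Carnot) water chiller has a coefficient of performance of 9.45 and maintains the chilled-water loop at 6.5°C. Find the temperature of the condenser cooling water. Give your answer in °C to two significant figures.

COP_R = T_C/(T_H − T_C) gives T_H − T_C = T_C/COP.
With T_C = 279.65 K, T_H = 279.65 × (1 + 1/9.45) = 309.24 K.
Converting, 309.24 K = 36.09°C.

36 °C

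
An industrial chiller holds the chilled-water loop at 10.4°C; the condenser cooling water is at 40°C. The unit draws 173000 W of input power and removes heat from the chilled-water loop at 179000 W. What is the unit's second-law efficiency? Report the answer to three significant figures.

0.108

COP_actual = Q̇_C/Ẇ = 179000/173000 = 1.035.
In absolute terms T_C = 283.55 K and T_H = 313.15 K, so ΔT = 29.60 K.
COP_Carnot = T_C/ΔT = 283.55/29.60 = 9.579.
η_II = COP_actual/COP_Carnot = 1.035/9.579 = 0.1080.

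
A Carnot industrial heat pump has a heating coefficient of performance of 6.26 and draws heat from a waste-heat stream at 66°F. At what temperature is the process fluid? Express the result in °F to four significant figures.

COP_HP = T_H/(T_H − T_C) rearranges to T_H = COP·T_C/(COP − 1).
With T_C = 292.04 K, T_H = 6.26 × 292.04/5.260 = 347.56 K.
Converting, 347.56 K = 165.94°F.

165.9 °F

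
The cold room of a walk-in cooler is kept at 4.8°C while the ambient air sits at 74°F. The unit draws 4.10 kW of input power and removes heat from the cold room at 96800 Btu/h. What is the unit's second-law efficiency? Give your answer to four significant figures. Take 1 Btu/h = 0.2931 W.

0.4614

Converting, Q̇_C = 96800 Btu/h = 28.37 kW, so COP_actual = Q̇_C/Ẇ = 28.37/4.100 = 6.920.
In absolute terms T_C = 277.95 K and T_H = 296.48 K, so ΔT = 18.53 K.
COP_Carnot = T_C/ΔT = 277.95/18.53 = 15.00.
η_II = COP_actual/COP_Carnot = 6.920/15.00 = 0.4614.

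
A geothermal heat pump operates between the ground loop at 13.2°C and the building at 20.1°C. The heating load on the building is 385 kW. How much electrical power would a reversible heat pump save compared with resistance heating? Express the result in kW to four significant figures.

In absolute terms T_C = 286.35 K and T_H = 293.25 K, so ΔT = 6.900 K.
COP_Carnot = T_H/ΔT = 293.25/6.900 = 42.50.
Resistance heating needs Ẇ_res = Q̇_H = 385.0 kW; the reversible heat pump needs only Ẇ_hp = Q̇_H/COP = 9.059 kW.
Saving = 385.0 − 9.059 = 375.9 kW.

375.9 kW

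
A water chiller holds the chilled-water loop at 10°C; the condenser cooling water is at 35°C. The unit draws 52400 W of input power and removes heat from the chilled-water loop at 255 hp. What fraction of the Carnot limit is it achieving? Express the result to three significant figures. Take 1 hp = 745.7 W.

0.320

Converting, Q̇_C = 255.0 hp = 190200 W, so COP_actual = Q̇_C/Ẇ = 190200/52400 = 3.629.
In absolute terms T_C = 283.15 K and T_H = 308.15 K, so ΔT = 25.00 K.
COP_Carnot = T_C/ΔT = 283.15/25.00 = 11.33.
η_II = COP_actual/COP_Carnot = 3.629/11.33 = 0.3204.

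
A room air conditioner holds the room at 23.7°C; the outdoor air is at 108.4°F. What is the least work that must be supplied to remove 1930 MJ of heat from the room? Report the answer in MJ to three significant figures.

122 MJ

In absolute terms T_C = 296.85 K and T_H = 315.59 K, so ΔT = 18.74 K.
The reversible limit is COP_R = T_C/ΔT = 15.84, so W_min = Q_C/COP = Q_C·ΔT/T_C.
W_min = 1930 × 18.74/296.85 = 121.9 MJ.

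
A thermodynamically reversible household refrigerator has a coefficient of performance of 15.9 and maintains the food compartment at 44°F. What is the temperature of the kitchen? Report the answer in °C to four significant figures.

24.27 °C

COP_R = T_C/(T_H − T_C) gives T_H − T_C = T_C/COP.
With T_C = 279.82 K, T_H = 279.82 × (1 + 1/15.9) = 297.42 K.
Converting, 297.42 K = 24.27°C.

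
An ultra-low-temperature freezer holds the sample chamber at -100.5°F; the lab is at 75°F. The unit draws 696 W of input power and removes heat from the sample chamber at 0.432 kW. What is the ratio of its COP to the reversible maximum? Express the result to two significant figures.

0.30

Converting, Q̇_C = 0.4320 kW = 432.0 W, so COP_actual = Q̇_C/Ẇ = 432.0/696.0 = 0.6207.
In absolute terms T_C = 199.54 K and T_H = 297.04 K, so ΔT = 97.50 K.
COP_Carnot = T_C/ΔT = 199.54/97.50 = 2.047.
η_II = COP_actual/COP_Carnot = 0.6207/2.047 = 0.3033.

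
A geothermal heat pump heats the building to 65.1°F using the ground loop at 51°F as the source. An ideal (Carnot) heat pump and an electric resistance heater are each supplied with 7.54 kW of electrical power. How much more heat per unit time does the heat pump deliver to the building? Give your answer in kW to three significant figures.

In absolute terms T_C = 283.71 K and T_H = 291.54 K, so ΔT = 7.833 K.
COP_Carnot = T_H/ΔT = 291.54/7.833 = 37.22.
The heat pump delivers Q̇_H = COP × Ẇ = 280.6 kW; the resistance heater delivers Ẇ = 7.540 kW.
Extra = (COP − 1)·Ẇ = 273.1 kW.

273 kW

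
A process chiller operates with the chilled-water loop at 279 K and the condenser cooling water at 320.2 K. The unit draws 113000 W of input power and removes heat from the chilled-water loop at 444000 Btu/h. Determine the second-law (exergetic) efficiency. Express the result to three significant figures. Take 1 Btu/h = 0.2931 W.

Converting, Q̇_C = 444000 Btu/h = 130100 W, so COP_actual = Q̇_C/Ẇ = 130100/113000 = 1.152.
The reservoir spacing is ΔT = 320.2 − 279 = 41.20 K.
COP_Carnot = T_C/ΔT = 279.00/41.20 = 6.772.
η_II = COP_actual/COP_Carnot = 1.152/6.772 = 0.1701.

0.170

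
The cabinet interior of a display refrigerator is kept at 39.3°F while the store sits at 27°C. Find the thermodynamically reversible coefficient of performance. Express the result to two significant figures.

In absolute terms T_C = 277.21 K and T_H = 300.15 K, so ΔT = 22.94 K.
For a reversible cycle, COP_Carnot = T_C/ΔT = 277.21/22.94 = 12.08.

12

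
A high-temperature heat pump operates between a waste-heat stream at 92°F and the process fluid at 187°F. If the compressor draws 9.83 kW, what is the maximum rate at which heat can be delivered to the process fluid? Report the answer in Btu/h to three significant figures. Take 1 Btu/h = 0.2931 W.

228000 Btu/h

In absolute terms T_C = 306.48 K and T_H = 359.26 K, so ΔT = 52.78 K.
COP_Carnot = T_H/ΔT = 359.26/52.78 = 6.807.
Q̇_max = COP_Carnot × Ẇ = 6.807 × 9.830 kW = 66.91 kW = 228300 Btu/h.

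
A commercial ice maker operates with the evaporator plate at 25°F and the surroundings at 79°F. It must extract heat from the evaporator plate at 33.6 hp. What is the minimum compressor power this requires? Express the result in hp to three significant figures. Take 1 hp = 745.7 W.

3.74 hp

In absolute terms T_C = 269.26 K and T_H = 299.26 K, so ΔT = 30.00 K.
COP_Carnot = T_C/ΔT = 269.26/30.00 = 8.975.
Ẇ_min = Q̇/COP_Carnot = 33.60/8.975 = 3.744 hp.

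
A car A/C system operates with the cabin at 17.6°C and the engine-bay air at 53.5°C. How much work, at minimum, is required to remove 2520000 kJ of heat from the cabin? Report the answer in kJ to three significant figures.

In absolute terms T_C = 290.75 K and T_H = 326.65 K, so ΔT = 35.90 K.
The reversible limit is COP_R = T_C/ΔT = 8.099, so W_min = Q_C/COP = Q_C·ΔT/T_C.
W_min = 2520000 × 35.90/290.75 = 311200 kJ.

311000 kJ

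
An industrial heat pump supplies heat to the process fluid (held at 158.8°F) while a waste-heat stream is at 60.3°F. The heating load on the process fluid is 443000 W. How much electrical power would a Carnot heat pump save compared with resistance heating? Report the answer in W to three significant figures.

In absolute terms T_C = 288.87 K and T_H = 343.59 K, so ΔT = 54.72 K.
COP_Carnot = T_H/ΔT = 343.59/54.72 = 6.279.
Resistance heating needs Ẇ_res = Q̇_H = 443000 W; the reversible heat pump needs only Ẇ_hp = Q̇_H/COP = 70550 W.
Saving = 443000 − 70550 = 372400 W.

372000 W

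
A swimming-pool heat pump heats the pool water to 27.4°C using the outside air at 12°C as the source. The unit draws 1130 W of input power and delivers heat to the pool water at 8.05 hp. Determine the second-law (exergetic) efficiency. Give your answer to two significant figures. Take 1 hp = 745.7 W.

0.27

Converting, Q̇_H = 8.050 hp = 6003 W, so COP_actual = Q̇_H/Ẇ = 6003/1130 = 5.312.
In absolute terms T_C = 285.15 K and T_H = 300.55 K, so ΔT = 15.40 K.
COP_Carnot = T_H/ΔT = 300.55/15.40 = 19.52.
η_II = COP_actual/COP_Carnot = 5.312/19.52 = 0.2722.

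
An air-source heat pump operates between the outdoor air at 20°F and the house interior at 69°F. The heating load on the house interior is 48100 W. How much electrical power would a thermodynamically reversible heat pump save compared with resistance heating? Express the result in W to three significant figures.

43600 W

In absolute terms T_C = 266.48 K and T_H = 293.71 K, so ΔT = 27.22 K.
COP_Carnot = T_H/ΔT = 293.71/27.22 = 10.79.
Resistance heating needs Ẇ_res = Q̇_H = 48100 W; the reversible heat pump needs only Ẇ_hp = Q̇_H/COP = 4458 W.
Saving = 48100 − 4458 = 43640 W.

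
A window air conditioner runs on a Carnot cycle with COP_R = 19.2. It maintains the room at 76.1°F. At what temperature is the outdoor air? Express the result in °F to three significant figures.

COP_R = T_C/(T_H − T_C) gives T_H − T_C = T_C/COP.
With T_C = 297.65 K, T_H = 297.65 × (1 + 1/19.2) = 313.15 K.
Converting, 313.15 K = 104.00°F.

104 °F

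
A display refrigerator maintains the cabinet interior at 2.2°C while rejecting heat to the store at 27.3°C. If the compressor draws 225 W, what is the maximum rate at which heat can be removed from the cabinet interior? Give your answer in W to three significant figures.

In absolute terms T_C = 275.35 K and T_H = 300.45 K, so ΔT = 25.10 K.
COP_Carnot = T_C/ΔT = 275.35/25.10 = 10.97.
Q̇_max = COP_Carnot × Ẇ = 10.97 × 225.0 W = 2468 W.

2470 W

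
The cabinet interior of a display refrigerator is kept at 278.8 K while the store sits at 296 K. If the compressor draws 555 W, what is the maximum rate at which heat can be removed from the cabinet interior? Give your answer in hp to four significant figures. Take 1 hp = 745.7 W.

The reservoir spacing is ΔT = 296 − 278.8 = 17.20 K.
COP_Carnot = T_C/ΔT = 278.80/17.20 = 16.21.
Q̇_max = COP_Carnot × Ẇ = 16.21 × 555.0 W = 8996 W = 12.06 hp.

12.06 hp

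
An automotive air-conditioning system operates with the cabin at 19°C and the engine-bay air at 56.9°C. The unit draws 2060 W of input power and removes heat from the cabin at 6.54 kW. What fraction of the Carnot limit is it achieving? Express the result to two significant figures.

0.41

Converting, Q̇_C = 6.540 kW = 6540 W, so COP_actual = Q̇_C/Ẇ = 6540/2060 = 3.175.
In absolute terms T_C = 292.15 K and T_H = 330.05 K, so ΔT = 37.90 K.
COP_Carnot = T_C/ΔT = 292.15/37.90 = 7.708.
η_II = COP_actual/COP_Carnot = 3.175/7.708 = 0.4119.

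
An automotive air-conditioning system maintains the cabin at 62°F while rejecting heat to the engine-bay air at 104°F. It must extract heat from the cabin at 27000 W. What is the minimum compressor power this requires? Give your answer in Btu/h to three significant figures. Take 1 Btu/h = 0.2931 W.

In absolute terms T_C = 289.82 K and T_H = 313.15 K, so ΔT = 23.33 K.
COP_Carnot = T_C/ΔT = 289.82/23.33 = 12.42.
Ẇ_min = Q̇/COP_Carnot = 27000/12.42 = 2174 W = 7417 Btu/h.

7420 Btu/h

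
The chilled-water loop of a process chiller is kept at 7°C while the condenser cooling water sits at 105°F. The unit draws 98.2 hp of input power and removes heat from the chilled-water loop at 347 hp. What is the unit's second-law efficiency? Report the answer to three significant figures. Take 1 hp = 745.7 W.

0.423

COP_actual = Q̇_C/Ẇ = 347.0/98.20 = 3.534.
In absolute terms T_C = 280.15 K and T_H = 313.71 K, so ΔT = 33.56 K.
COP_Carnot = T_C/ΔT = 280.15/33.56 = 8.349.
η_II = COP_actual/COP_Carnot = 3.534/8.349 = 0.4232.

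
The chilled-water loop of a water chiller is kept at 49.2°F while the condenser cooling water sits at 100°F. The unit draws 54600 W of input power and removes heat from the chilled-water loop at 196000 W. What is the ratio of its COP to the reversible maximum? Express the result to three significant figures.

COP_actual = Q̇_C/Ẇ = 196000/54600 = 3.590.
In absolute terms T_C = 282.71 K and T_H = 310.93 K, so ΔT = 28.22 K.
COP_Carnot = T_C/ΔT = 282.71/28.22 = 10.02.
η_II = COP_actual/COP_Carnot = 3.590/10.02 = 0.3584.

0.358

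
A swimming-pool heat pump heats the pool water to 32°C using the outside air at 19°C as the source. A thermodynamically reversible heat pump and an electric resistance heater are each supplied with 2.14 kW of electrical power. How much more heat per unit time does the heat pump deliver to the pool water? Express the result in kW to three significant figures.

48.1 kW

In absolute terms T_C = 292.15 K and T_H = 305.15 K, so ΔT = 13.00 K.
COP_Carnot = T_H/ΔT = 305.15/13.00 = 23.47.
The heat pump delivers Q̇_H = COP × Ẇ = 50.23 kW; the resistance heater delivers Ẇ = 2.140 kW.
Extra = (COP − 1)·Ẇ = 48.09 kW.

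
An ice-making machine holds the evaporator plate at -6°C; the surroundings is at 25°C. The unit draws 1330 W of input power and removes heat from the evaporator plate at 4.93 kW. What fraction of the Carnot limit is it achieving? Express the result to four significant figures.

Converting, Q̇_C = 4.930 kW = 4930 W, so COP_actual = Q̇_C/Ẇ = 4930/1330 = 3.707.
In absolute terms T_C = 267.15 K and T_H = 298.15 K, so ΔT = 31.00 K.
COP_Carnot = T_C/ΔT = 267.15/31.00 = 8.618.
η_II = COP_actual/COP_Carnot = 3.707/8.618 = 0.4301.

0.4301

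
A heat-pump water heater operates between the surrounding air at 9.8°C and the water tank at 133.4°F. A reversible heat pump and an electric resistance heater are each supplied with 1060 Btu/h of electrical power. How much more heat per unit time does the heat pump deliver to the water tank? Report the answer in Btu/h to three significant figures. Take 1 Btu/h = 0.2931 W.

In absolute terms T_C = 282.95 K and T_H = 329.48 K, so ΔT = 46.53 K.
COP_Carnot = T_H/ΔT = 329.48/46.53 = 7.081.
The heat pump delivers Q̇_H = COP × Ẇ = 7505 Btu/h; the resistance heater delivers Ẇ = 1060 Btu/h.
Extra = (COP − 1)·Ẇ = 6445 Btu/h.

6450 Btu/h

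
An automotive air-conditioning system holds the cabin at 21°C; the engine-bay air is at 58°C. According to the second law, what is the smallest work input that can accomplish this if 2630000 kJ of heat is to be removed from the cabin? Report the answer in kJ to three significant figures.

In absolute terms T_C = 294.15 K and T_H = 331.15 K, so ΔT = 37.00 K.
The reversible limit is COP_R = T_C/ΔT = 7.950, so W_min = Q_C/COP = Q_C·ΔT/T_C.
W_min = 2630000 × 37.00/294.15 = 330800 kJ.

331000 kJ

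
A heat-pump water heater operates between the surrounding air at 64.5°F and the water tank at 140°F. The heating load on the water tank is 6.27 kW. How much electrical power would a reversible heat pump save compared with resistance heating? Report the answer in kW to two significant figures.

In absolute terms T_C = 291.21 K and T_H = 333.15 K, so ΔT = 41.94 K.
COP_Carnot = T_H/ΔT = 333.15/41.94 = 7.943.
Resistance heating needs Ẇ_res = Q̇_H = 6.270 kW; the reversible heat pump needs only Ẇ_hp = Q̇_H/COP = 0.7894 kW.
Saving = 6.270 − 0.7894 = 5.481 kW.

5.5 kW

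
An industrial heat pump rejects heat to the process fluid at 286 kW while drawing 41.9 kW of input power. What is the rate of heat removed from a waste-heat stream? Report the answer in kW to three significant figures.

244 kW

For a cyclic device the first law requires Q̇_H = Q̇_C + Ẇ.
Q̇_C = Q̇_H − Ẇ = 244.1 kW.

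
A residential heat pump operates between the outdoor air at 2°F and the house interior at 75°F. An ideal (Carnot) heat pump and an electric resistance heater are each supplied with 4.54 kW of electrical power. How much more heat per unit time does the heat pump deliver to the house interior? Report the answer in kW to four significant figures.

In absolute terms T_C = 256.48 K and T_H = 297.04 K, so ΔT = 40.56 K.
COP_Carnot = T_H/ΔT = 297.04/40.56 = 7.324.
The heat pump delivers Q̇_H = COP × Ẇ = 33.25 kW; the resistance heater delivers Ẇ = 4.540 kW.
Extra = (COP − 1)·Ẇ = 28.71 kW.

28.71 kW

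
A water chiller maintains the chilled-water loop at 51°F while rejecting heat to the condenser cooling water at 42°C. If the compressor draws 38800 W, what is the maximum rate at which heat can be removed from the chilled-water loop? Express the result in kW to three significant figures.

In absolute terms T_C = 283.71 K and T_H = 315.15 K, so ΔT = 31.44 K.
COP_Carnot = T_C/ΔT = 283.71/31.44 = 9.022.
Q̇_max = COP_Carnot × Ẇ = 9.022 × 38800 W = 350100 W = 350.1 kW.

350 kW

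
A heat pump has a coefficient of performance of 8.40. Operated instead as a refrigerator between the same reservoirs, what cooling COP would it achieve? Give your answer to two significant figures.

7.4

Since Q_H = Q_C + W for any cycle, COP_R = Q_C/W = Q_H/W − 1.
COP_R = 8.40 − 1 = 7.40.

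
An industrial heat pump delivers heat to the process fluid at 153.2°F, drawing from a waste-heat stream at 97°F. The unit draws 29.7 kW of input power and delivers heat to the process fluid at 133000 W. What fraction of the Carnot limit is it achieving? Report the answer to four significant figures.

0.4106

Converting, Q̇_H = 133000 W = 133.0 kW, so COP_actual = Q̇_H/Ẇ = 133.0/29.70 = 4.478.
In absolute terms T_C = 309.26 K and T_H = 340.48 K, so ΔT = 31.22 K.
COP_Carnot = T_H/ΔT = 340.48/31.22 = 10.91.
η_II = COP_actual/COP_Carnot = 4.478/10.91 = 0.4106.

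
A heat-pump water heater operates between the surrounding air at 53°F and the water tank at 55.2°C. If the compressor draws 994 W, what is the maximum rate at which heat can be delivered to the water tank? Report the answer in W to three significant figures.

7500 W

In absolute terms T_C = 284.82 K and T_H = 328.35 K, so ΔT = 43.53 K.
COP_Carnot = T_H/ΔT = 328.35/43.53 = 7.542.
Q̇_max = COP_Carnot × Ẇ = 7.542 × 994.0 W = 7497 W.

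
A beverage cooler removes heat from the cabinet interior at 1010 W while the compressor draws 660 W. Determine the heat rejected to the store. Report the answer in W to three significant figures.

1670 W

For a cyclic device the first law requires Q̇_H = Q̇_C + Ẇ.
Q̇_H = Q̇_C + Ẇ = 1670 W.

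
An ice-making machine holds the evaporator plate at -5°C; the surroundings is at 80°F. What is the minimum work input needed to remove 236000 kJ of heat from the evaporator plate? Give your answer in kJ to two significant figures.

28000 kJ

In absolute terms T_C = 268.15 K and T_H = 299.82 K, so ΔT = 31.67 K.
The reversible limit is COP_R = T_C/ΔT = 8.468, so W_min = Q_C/COP = Q_C·ΔT/T_C.
W_min = 236000 × 31.67/268.15 = 27870 kJ.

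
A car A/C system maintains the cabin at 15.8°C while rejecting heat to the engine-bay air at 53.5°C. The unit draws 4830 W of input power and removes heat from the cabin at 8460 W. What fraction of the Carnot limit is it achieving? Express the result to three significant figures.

0.229

COP_actual = Q̇_C/Ẇ = 8460/4830 = 1.752.
In absolute terms T_C = 288.95 K and T_H = 326.65 K, so ΔT = 37.70 K.
COP_Carnot = T_C/ΔT = 288.95/37.70 = 7.664.
η_II = COP_actual/COP_Carnot = 1.752/7.664 = 0.2285.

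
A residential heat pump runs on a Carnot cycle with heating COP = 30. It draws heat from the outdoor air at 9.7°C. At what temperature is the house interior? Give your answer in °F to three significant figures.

COP_HP = T_H/(T_H − T_C) rearranges to T_H = COP·T_C/(COP − 1).
With T_C = 282.85 K, T_H = 30 × 282.85/29.00 = 292.60 K.
Converting, 292.60 K = 67.02°F.

67.0 °F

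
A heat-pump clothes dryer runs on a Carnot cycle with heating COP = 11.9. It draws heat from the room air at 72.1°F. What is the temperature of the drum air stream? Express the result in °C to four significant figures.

COP_HP = T_H/(T_H − T_C) rearranges to T_H = COP·T_C/(COP − 1).
With T_C = 295.43 K, T_H = 11.9 × 295.43/10.90 = 322.53 K.
Converting, 322.53 K = 49.38°C.

49.38 °C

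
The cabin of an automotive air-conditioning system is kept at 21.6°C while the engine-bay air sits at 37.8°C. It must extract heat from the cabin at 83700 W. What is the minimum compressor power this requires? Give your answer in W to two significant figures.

4600 W

In absolute terms T_C = 294.75 K and T_H = 310.95 K, so ΔT = 16.20 K.
COP_Carnot = T_C/ΔT = 294.75/16.20 = 18.19.
Ẇ_min = Q̇/COP_Carnot = 83700/18.19 = 4600 W.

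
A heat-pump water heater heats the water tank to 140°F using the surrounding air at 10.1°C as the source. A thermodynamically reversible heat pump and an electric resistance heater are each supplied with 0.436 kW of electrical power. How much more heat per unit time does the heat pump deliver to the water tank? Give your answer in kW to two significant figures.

In absolute terms T_C = 283.25 K and T_H = 333.15 K, so ΔT = 49.90 K.
COP_Carnot = T_H/ΔT = 333.15/49.90 = 6.676.
The heat pump delivers Q̇_H = COP × Ẇ = 2.911 kW; the resistance heater delivers Ẇ = 0.4360 kW.
Extra = (COP − 1)·Ẇ = 2.475 kW.

2.5 kW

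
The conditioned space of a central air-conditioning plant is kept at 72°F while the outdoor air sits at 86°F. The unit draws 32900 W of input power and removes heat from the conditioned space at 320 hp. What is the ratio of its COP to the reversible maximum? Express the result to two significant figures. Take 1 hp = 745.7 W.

Converting, Q̇_C = 320.0 hp = 238600 W, so COP_actual = Q̇_C/Ẇ = 238600/32900 = 7.253.
In absolute terms T_C = 295.37 K and T_H = 303.15 K, so ΔT = 7.778 K.
COP_Carnot = T_C/ΔT = 295.37/7.778 = 37.98.
η_II = COP_actual/COP_Carnot = 7.253/37.98 = 0.1910.

0.19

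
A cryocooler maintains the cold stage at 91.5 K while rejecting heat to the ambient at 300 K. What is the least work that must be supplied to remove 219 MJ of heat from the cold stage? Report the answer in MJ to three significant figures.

The reservoir spacing is ΔT = 300 − 91.5 = 208.5 K.
The reversible limit is COP_R = T_C/ΔT = 0.4388, so W_min = Q_C/COP = Q_C·ΔT/T_C.
W_min = 219.0 × 208.5/91.50 = 499.0 MJ.

499 MJ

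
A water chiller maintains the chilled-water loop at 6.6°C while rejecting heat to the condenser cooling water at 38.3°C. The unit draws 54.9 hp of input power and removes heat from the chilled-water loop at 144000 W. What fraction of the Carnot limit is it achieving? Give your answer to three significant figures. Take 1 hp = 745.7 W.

Converting, Q̇_C = 144000 W = 193.1 hp, so COP_actual = Q̇_C/Ẇ = 193.1/54.90 = 3.517.
In absolute terms T_C = 279.75 K and T_H = 311.45 K, so ΔT = 31.70 K.
COP_Carnot = T_C/ΔT = 279.75/31.70 = 8.825.
η_II = COP_actual/COP_Carnot = 3.517/8.825 = 0.3986.

0.399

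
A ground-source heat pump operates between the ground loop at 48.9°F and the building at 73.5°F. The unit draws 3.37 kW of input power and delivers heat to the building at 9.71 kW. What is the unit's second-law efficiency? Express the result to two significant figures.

COP_actual = Q̇_H/Ẇ = 9.710/3.370 = 2.881.
In absolute terms T_C = 282.54 K and T_H = 296.21 K, so ΔT = 13.67 K.
COP_Carnot = T_H/ΔT = 296.21/13.67 = 21.67.
η_II = COP_actual/COP_Carnot = 2.881/21.67 = 0.1329.

0.13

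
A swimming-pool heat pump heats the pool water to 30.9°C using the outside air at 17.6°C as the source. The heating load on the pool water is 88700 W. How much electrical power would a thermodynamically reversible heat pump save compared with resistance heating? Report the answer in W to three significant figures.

In absolute terms T_C = 290.75 K and T_H = 304.05 K, so ΔT = 13.30 K.
COP_Carnot = T_H/ΔT = 304.05/13.30 = 22.86.
Resistance heating needs Ẇ_res = Q̇_H = 88700 W; the reversible heat pump needs only Ẇ_hp = Q̇_H/COP = 3880 W.
Saving = 88700 − 3880 = 84820 W.

84800 W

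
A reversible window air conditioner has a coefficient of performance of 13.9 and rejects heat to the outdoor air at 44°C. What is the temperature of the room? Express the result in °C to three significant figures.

22.7 °C

For a Carnot refrigerator COP_R = T_C/(T_H − T_C), so T_C = COP·T_H/(1 + COP).
With T_H = 317.15 K, T_C = 13.9 × 317.15/14.90 = 295.86 K.
Converting, 295.86 K = 22.71°C.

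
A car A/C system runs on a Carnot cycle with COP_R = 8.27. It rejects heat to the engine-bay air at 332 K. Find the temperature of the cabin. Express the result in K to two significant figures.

For a Carnot refrigerator COP_R = T_C/(T_H − T_C), so T_C = COP·T_H/(1 + COP).
With T_H = 332.00 K, T_C = 8.27 × 332.00/9.270 = 296.19 K.

300 K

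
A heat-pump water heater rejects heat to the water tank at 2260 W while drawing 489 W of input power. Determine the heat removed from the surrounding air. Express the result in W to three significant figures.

1770 W

For a cyclic device the first law requires Q̇_H = Q̇_C + Ẇ.
Q̇_C = Q̇_H − Ẇ = 1771 W.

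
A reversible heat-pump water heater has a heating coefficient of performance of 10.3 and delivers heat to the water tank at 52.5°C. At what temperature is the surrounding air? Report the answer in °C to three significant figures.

COP_HP = T_H/(T_H − T_C) gives T_H − T_C = T_H/COP.
With T_H = 325.65 K, T_C = 325.65 × (1 − 1/10.3) = 294.03 K.
Converting, 294.03 K = 20.88°C.

20.9 °C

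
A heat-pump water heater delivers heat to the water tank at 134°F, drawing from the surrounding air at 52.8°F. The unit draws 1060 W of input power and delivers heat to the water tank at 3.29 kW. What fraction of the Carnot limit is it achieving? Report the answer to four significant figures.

Converting, Q̇_H = 3.290 kW = 3290 W, so COP_actual = Q̇_H/Ẇ = 3290/1060 = 3.104.
In absolute terms T_C = 284.71 K and T_H = 329.82 K, so ΔT = 45.11 K.
COP_Carnot = T_H/ΔT = 329.82/45.11 = 7.311.
η_II = COP_actual/COP_Carnot = 3.104/7.311 = 0.4245.

0.4245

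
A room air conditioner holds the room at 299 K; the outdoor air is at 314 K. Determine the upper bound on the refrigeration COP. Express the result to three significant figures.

19.9

The reservoir spacing is ΔT = 314 − 299 = 15.00 K.
For a reversible cycle, COP_Carnot = T_C/ΔT = 299.00/15.00 = 19.93.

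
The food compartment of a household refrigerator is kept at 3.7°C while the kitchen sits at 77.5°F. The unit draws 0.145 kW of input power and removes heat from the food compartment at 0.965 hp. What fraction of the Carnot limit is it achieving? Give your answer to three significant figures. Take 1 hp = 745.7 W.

0.387

Converting, Q̇_C = 0.9650 hp = 0.7196 kW, so COP_actual = Q̇_C/Ẇ = 0.7196/0.1450 = 4.963.
In absolute terms T_C = 276.85 K and T_H = 298.43 K, so ΔT = 21.58 K.
COP_Carnot = T_C/ΔT = 276.85/21.58 = 12.83.
η_II = COP_actual/COP_Carnot = 4.963/12.83 = 0.3868.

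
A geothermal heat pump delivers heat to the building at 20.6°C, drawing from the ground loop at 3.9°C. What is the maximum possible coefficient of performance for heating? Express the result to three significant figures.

17.6

In absolute terms T_C = 277.05 K and T_H = 293.75 K, so ΔT = 16.70 K.
For a reversible cycle, COP_Carnot = T_H/ΔT = 293.75/16.70 = 17.59.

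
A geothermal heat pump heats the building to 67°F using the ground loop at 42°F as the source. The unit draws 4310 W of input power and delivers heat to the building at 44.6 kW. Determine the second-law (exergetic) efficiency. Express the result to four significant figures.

Converting, Q̇_H = 44.60 kW = 44600 W, so COP_actual = Q̇_H/Ẇ = 44600/4310 = 10.35.
In absolute terms T_C = 278.71 K and T_H = 292.59 K, so ΔT = 13.89 K.
COP_Carnot = T_H/ΔT = 292.59/13.89 = 21.07.
η_II = COP_actual/COP_Carnot = 10.35/21.07 = 0.4912.

0.4912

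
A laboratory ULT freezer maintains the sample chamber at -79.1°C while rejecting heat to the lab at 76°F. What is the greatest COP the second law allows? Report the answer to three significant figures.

1.87

In absolute terms T_C = 194.05 K and T_H = 297.59 K, so ΔT = 103.5 K.
For a reversible cycle, COP_Carnot = T_C/ΔT = 194.05/103.5 = 1.874.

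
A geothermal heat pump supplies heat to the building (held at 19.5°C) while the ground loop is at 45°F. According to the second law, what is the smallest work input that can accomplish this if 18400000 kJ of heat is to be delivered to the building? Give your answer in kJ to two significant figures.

In absolute terms T_C = 280.37 K and T_H = 292.65 K, so ΔT = 12.28 K.
The reversible limit is COP_HP = T_H/ΔT = 23.84, so W_min = Q_H/COP = Q_H·ΔT/T_H.
W_min = 18400000 × 12.28/292.65 = 771900 kJ.

770000 kJ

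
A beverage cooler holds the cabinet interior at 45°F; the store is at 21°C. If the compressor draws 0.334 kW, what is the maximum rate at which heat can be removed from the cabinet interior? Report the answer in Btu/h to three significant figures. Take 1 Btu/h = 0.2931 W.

23200 Btu/h

In absolute terms T_C = 280.37 K and T_H = 294.15 K, so ΔT = 13.78 K.
COP_Carnot = T_C/ΔT = 280.37/13.78 = 20.35.
Q̇_max = COP_Carnot × Ẇ = 20.35 × 0.3340 kW = 6.797 kW = 23190 Btu/h.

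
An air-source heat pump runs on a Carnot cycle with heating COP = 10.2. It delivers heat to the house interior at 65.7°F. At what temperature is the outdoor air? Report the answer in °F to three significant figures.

COP_HP = T_H/(T_H − T_C) gives T_H − T_C = T_H/COP.
With T_H = 291.87 K, T_C = 291.87 × (1 − 1/10.2) = 263.26 K.
Converting, 263.26 K = 14.19°F.

14.2 °F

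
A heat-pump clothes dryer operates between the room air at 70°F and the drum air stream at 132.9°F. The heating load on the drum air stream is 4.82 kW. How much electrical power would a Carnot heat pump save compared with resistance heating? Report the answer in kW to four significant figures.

In absolute terms T_C = 294.26 K and T_H = 329.21 K, so ΔT = 34.94 K.
COP_Carnot = T_H/ΔT = 329.21/34.94 = 9.421.
Resistance heating needs Ẇ_res = Q̇_H = 4.820 kW; the reversible heat pump needs only Ẇ_hp = Q̇_H/COP = 0.5116 kW.
Saving = 4.820 − 0.5116 = 4.308 kW.

4.308 kW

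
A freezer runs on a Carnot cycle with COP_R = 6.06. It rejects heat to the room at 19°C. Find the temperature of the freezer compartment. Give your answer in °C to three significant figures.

For a Carnot refrigerator COP_R = T_C/(T_H − T_C), so T_C = COP·T_H/(1 + COP).
With T_H = 292.15 K, T_C = 6.06 × 292.15/7.060 = 250.77 K.
Converting, 250.77 K = -22.38°C.

-22.4 °C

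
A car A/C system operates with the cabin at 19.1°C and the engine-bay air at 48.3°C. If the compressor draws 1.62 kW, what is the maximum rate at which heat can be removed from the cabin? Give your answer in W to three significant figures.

16200 W

In absolute terms T_C = 292.25 K and T_H = 321.45 K, so ΔT = 29.20 K.
COP_Carnot = T_C/ΔT = 292.25/29.20 = 10.01.
Q̇_max = COP_Carnot × Ẇ = 10.01 × 1.620 kW = 16.21 kW = 16210 W.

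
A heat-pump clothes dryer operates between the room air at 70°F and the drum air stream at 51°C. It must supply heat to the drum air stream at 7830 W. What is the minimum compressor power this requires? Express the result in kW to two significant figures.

In absolute terms T_C = 294.26 K and T_H = 324.15 K, so ΔT = 29.89 K.
COP_Carnot = T_H/ΔT = 324.15/29.89 = 10.85.
Ẇ_min = Q̇/COP_Carnot = 7830/10.85 = 722.0 W = 0.7220 kW.

0.72 kW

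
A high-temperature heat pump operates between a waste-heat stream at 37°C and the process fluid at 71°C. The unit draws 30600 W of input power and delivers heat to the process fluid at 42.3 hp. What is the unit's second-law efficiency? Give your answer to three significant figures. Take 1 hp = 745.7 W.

0.102

Converting, Q̇_H = 42.30 hp = 31540 W, so COP_actual = Q̇_H/Ẇ = 31540/30600 = 1.031.
In absolute terms T_C = 310.15 K and T_H = 344.15 K, so ΔT = 34.00 K.
COP_Carnot = T_H/ΔT = 344.15/34.00 = 10.12.
η_II = COP_actual/COP_Carnot = 1.031/10.12 = 0.1018.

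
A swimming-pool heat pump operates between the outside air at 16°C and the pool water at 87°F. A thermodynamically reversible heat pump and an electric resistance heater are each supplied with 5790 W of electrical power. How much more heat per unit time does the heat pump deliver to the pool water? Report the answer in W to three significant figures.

115000 W

In absolute terms T_C = 289.15 K and T_H = 303.71 K, so ΔT = 14.56 K.
COP_Carnot = T_H/ΔT = 303.71/14.56 = 20.87.
The heat pump delivers Q̇_H = COP × Ẇ = 120800 W; the resistance heater delivers Ẇ = 5790 W.
Extra = (COP − 1)·Ẇ = 115000 W.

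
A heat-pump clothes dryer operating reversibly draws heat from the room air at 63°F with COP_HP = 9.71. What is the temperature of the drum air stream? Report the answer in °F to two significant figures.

120 °F

COP_HP = T_H/(T_H − T_C) rearranges to T_H = COP·T_C/(COP − 1).
With T_C = 290.37 K, T_H = 9.71 × 290.37/8.710 = 323.71 K.
Converting, 323.71 K = 123.01°F.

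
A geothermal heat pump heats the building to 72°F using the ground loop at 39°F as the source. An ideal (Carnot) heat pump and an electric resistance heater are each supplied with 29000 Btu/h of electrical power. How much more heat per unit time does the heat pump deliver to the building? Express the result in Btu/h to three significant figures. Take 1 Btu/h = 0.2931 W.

438000 Btu/h

In absolute terms T_C = 277.04 K and T_H = 295.37 K, so ΔT = 18.33 K.
COP_Carnot = T_H/ΔT = 295.37/18.33 = 16.11.
The heat pump delivers Q̇_H = COP × Ẇ = 467200 Btu/h; the resistance heater delivers Ẇ = 29000 Btu/h.
Extra = (COP − 1)·Ẇ = 438200 Btu/h.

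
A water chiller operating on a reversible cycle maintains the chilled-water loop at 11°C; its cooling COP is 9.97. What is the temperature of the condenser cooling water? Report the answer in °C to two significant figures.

COP_R = T_C/(T_H − T_C) gives T_H − T_C = T_C/COP.
With T_C = 284.15 K, T_H = 284.15 × (1 + 1/9.97) = 312.65 K.
Converting, 312.65 K = 39.50°C.

40 °C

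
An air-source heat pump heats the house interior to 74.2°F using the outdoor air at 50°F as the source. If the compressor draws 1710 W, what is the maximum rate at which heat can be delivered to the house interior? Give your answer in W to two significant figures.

In absolute terms T_C = 283.15 K and T_H = 296.59 K, so ΔT = 13.44 K.
COP_Carnot = T_H/ΔT = 296.59/13.44 = 22.06.
Q̇_max = COP_Carnot × Ẇ = 22.06 × 1710 W = 37720 W.

38000 W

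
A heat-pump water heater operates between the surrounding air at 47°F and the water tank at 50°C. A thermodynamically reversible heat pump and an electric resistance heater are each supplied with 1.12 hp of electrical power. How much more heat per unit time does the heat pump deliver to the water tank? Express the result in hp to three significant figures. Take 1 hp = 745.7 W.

7.57 hp

In absolute terms T_C = 281.48 K and T_H = 323.15 K, so ΔT = 41.67 K.
COP_Carnot = T_H/ΔT = 323.15/41.67 = 7.756.
The heat pump delivers Q̇_H = COP × Ẇ = 8.686 hp; the resistance heater delivers Ẇ = 1.120 hp.
Extra = (COP − 1)·Ẇ = 7.566 hp.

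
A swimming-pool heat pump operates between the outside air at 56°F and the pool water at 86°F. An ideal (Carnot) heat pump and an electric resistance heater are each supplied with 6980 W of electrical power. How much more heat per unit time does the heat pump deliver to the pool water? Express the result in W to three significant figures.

In absolute terms T_C = 286.48 K and T_H = 303.15 K, so ΔT = 16.67 K.
COP_Carnot = T_H/ΔT = 303.15/16.67 = 18.19.
The heat pump delivers Q̇_H = COP × Ẇ = 127000 W; the resistance heater delivers Ẇ = 6980 W.
Extra = (COP − 1)·Ẇ = 120000 W.

120000 W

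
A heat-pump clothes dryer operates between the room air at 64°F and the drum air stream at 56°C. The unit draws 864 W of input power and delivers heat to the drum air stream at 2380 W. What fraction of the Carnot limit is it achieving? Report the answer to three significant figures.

COP_actual = Q̇_H/Ẇ = 2380/864.0 = 2.755.
In absolute terms T_C = 290.93 K and T_H = 329.15 K, so ΔT = 38.22 K.
COP_Carnot = T_H/ΔT = 329.15/38.22 = 8.611.
η_II = COP_actual/COP_Carnot = 2.755/8.611 = 0.3199.

0.320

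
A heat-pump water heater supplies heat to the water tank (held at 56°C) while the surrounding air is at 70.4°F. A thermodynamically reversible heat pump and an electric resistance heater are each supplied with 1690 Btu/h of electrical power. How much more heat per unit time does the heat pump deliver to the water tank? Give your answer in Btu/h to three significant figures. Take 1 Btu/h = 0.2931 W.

14400 Btu/h

In absolute terms T_C = 294.48 K and T_H = 329.15 K, so ΔT = 34.67 K.
COP_Carnot = T_H/ΔT = 329.15/34.67 = 9.495.
The heat pump delivers Q̇_H = COP × Ẇ = 16050 Btu/h; the resistance heater delivers Ẇ = 1690 Btu/h.
Extra = (COP − 1)·Ẇ = 14360 Btu/h.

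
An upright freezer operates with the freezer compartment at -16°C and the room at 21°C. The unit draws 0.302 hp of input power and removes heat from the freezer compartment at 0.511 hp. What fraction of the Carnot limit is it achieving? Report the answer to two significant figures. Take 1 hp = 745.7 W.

0.24

COP_actual = Q̇_C/Ẇ = 0.5110/0.3020 = 1.692.
In absolute terms T_C = 257.15 K and T_H = 294.15 K, so ΔT = 37.00 K.
COP_Carnot = T_C/ΔT = 257.15/37.00 = 6.950.
η_II = COP_actual/COP_Carnot = 1.692/6.950 = 0.2435.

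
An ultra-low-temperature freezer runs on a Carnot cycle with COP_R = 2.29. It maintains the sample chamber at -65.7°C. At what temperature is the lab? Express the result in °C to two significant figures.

COP_R = T_C/(T_H − T_C) gives T_H − T_C = T_C/COP.
With T_C = 207.45 K, T_H = 207.45 × (1 + 1/2.29) = 298.04 K.
Converting, 298.04 K = 24.89°C.

25 °C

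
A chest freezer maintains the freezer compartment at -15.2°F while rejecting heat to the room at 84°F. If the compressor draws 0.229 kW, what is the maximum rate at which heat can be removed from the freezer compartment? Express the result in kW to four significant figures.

1.026 kW

In absolute terms T_C = 246.93 K and T_H = 302.04 K, so ΔT = 55.11 K.
COP_Carnot = T_C/ΔT = 246.93/55.11 = 4.481.
Q̇_max = COP_Carnot × Ẇ = 4.481 × 0.2290 kW = 1.026 kW.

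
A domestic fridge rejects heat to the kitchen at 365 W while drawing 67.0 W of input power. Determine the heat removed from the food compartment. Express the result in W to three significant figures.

298 W

For a cyclic device the first law requires Q̇_H = Q̇_C + Ẇ.
Q̇_C = Q̇_H − Ẇ = 298.0 W.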